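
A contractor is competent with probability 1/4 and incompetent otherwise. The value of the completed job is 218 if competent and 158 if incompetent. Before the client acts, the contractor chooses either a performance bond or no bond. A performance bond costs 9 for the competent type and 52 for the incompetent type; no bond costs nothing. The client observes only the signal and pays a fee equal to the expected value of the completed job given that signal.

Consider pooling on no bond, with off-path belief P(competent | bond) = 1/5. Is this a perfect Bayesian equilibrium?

Yes

On the equilibrium path (no bond) the client holds the prior 1/4 and pays 1/4·218 + 3/4·158 = 173. Off-path (bond) belief 1/5 gives 1/5·218 + 4/5·158 = 170.
Competent: no bond gives 173 − 0 = 173; bond gives 170 − 9 = 161. Stays. ✓
Incompetent: no bond gives 173 − 0 = 173; bond gives 170 − 52 = 118. Stays. ✓
Beliefs are Bayes-consistent on-path and both types best-respond.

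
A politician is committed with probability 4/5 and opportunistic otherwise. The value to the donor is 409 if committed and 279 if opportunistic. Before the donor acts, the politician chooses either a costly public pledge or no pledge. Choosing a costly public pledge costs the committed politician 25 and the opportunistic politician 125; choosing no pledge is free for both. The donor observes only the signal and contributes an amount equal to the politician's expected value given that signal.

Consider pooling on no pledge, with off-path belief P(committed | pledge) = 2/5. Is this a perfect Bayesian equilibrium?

Yes

At the pooled signal (no pledge) the donor holds the prior 4/5 and pays 4/5·409 + 1/5·279 = 383. Off-path (pledge) belief 2/5 gives 2/5·409 + 3/5·279 = 331.
Committed: no pledge gives 383 − 0 = 383; pledge gives 331 − 25 = 306. Stays. ✓
Opportunistic: no pledge gives 383 − 0 = 383; pledge gives 331 − 125 = 206. Stays. ✓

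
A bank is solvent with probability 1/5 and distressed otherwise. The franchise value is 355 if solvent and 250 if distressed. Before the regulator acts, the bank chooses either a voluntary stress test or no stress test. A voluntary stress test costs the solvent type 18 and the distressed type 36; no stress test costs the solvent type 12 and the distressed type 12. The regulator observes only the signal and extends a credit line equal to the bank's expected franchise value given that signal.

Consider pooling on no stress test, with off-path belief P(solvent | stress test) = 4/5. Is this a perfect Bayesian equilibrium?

No

On the equilibrium path (no stress test) the regulator holds the prior 1/5 and pays 1/5·355 + 4/5·250 = 271. Off-path (stress test) belief 4/5 gives 4/5·355 + 1/5·250 = 334.
Solvent: no stress test gives 271 − 12 = 259; stress test gives 334 − 18 = 316. Deviates. ✗
Distressed: no stress test gives 271 − 12 = 259; stress test gives 334 − 36 = 298. Deviates. ✗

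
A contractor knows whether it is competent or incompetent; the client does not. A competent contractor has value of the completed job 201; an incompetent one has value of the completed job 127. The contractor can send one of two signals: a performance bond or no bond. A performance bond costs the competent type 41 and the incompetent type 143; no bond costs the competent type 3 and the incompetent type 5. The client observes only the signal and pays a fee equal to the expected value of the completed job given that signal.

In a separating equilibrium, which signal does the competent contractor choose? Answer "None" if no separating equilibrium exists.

bond

Try competent → bond, incompetent → no bond:
  If types separate, bond earns payment 201 and no bond earns 127.
  Competent: bond gives 201 − 41 = 160; no bond gives 127 − 3 = 124. No deviation. ✓
  Incompetent: no bond gives 127 − 5 = 122; bond gives 201 − 143 = 58. No deviation. ✓
Both hold — the competent type sends bond.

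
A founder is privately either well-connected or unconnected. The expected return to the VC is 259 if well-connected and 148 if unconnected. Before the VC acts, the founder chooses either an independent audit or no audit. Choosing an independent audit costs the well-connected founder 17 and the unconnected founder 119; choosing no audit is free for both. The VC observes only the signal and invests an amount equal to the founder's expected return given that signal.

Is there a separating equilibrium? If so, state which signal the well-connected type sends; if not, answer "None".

audit

Try well-connected → audit, unconnected → no audit:
  Under separation the VC infers type exactly: audit → well-connected (pays 259), no audit → unconnected (pays 148).
  Well-connected: audit gives 259 − 17 = 242; no audit gives 148 − 0 = 148. No deviation. ✓
  Unconnected: no audit gives 148 − 0 = 148; audit gives 259 − 119 = 140. No deviation. ✓
Both hold — the well-connected type sends audit.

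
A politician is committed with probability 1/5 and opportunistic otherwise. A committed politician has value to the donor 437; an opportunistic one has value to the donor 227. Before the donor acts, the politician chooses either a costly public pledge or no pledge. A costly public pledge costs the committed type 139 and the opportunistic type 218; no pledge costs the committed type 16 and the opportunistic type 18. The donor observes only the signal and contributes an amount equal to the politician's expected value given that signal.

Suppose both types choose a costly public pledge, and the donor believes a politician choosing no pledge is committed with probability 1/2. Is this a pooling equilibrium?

On the equilibrium path (pledge) the donor holds the prior 1/5 and pays 1/5·437 + 4/5·227 = 269. Off-path (no pledge) belief 1/2 gives 1/2·437 + 1/2·227 = 332.
Committed: pledge gives 269 − 139 = 130; no pledge gives 332 − 16 = 316. Deviates. ✗
Opportunistic: pledge gives 269 − 218 = 51; no pledge gives 332 − 18 = 314. Deviates. ✗

No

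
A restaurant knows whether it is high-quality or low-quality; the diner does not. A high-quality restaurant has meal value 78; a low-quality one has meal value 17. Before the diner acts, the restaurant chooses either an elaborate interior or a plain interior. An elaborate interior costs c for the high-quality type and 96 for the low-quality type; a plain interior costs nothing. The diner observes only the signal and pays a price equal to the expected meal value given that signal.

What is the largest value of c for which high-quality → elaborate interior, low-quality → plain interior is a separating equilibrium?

Under separation: elaborate interior → high-quality (pays 78); plain interior → low-quality (pays 17).
Low-quality: 17 − 0 = 17 ≥ 78 − 96 = -18. Holds regardless of c. ✓
High-quality: 78 − c ≥ 17 − 0, so c ≤ 78 − 17 = 61.

61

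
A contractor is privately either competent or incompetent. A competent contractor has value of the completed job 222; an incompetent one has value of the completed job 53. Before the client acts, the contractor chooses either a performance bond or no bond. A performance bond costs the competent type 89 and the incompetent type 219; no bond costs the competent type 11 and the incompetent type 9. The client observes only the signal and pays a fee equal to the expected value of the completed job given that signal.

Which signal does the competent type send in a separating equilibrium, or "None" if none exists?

bond

Try competent → bond, incompetent → no bond:
  If types separate, bond earns payment 222 and no bond earns 53.
  Competent: bond gives 222 − 89 = 133; no bond gives 53 − 11 = 42. No deviation. ✓
  Incompetent: no bond gives 53 − 9 = 44; bond gives 222 − 219 = 3. No deviation. ✓
Both hold — the competent type sends bond.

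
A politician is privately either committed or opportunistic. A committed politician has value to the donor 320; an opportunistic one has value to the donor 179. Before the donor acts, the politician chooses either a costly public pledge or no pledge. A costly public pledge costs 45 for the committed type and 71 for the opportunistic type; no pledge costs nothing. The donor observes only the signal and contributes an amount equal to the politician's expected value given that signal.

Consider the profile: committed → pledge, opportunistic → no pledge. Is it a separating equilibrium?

No

Under separation the donor infers type exactly: pledge → committed (pays 320), no pledge → opportunistic (pays 179).
Committed: pledge gives 320 − 45 = 275; no pledge gives 179 − 0 = 179. No deviation. ✓
Opportunistic: no pledge gives 179 − 0 = 179; pledge gives 320 − 71 = 249. Would deviate. ✗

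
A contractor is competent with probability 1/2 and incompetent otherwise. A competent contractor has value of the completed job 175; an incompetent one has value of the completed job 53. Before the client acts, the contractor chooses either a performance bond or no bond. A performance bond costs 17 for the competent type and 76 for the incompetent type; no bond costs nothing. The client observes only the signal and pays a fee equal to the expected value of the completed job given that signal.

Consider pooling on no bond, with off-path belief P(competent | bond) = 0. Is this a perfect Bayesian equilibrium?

At the pooled signal (no bond) the client holds the prior 1/2 and pays 1/2·175 + 1/2·53 = 114. Off-path (bond) belief 0 gives 0·175 + 1·53 = 53.
Competent: no bond gives 114 − 0 = 114; bond gives 53 − 17 = 36. Stays. ✓
Incompetent: no bond gives 114 − 0 = 114; bond gives 53 − 76 = -23. Stays. ✓

Yes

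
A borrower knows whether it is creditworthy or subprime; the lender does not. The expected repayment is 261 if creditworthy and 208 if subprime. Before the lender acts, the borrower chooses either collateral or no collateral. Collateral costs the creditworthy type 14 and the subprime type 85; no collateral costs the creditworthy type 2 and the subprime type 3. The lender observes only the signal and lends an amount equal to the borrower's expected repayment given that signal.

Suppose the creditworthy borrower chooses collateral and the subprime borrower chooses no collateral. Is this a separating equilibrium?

Under separation the lender infers type exactly: collateral → creditworthy (pays 261), no collateral → subprime (pays 208).
Creditworthy: collateral gives 261 − 14 = 247; no collateral gives 208 − 2 = 206. No deviation. ✓
Subprime: no collateral gives 208 − 3 = 205; collateral gives 261 − 85 = 176. No deviation. ✓
Both incentive constraints hold.

Yes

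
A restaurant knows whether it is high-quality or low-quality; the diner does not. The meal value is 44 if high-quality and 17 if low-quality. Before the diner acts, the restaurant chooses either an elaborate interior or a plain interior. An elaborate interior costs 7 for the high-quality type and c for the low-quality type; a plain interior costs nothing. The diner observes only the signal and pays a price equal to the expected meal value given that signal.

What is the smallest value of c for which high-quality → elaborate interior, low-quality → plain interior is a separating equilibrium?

Under separation: elaborate interior → high-quality (pays 44); plain interior → low-quality (pays 17).
High-quality: 44 − 7 = 37 ≥ 17 − 0 = 17. Holds regardless of c. ✓
Low-quality: 17 − 0 ≥ 44 − c, so c ≥ 44 − 17 = 27.

27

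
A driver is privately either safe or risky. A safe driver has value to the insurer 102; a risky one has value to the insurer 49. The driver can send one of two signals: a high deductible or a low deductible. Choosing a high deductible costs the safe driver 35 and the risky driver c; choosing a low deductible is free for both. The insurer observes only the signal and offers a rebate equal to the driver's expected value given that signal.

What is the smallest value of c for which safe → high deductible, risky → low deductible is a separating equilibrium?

53

Under separation: high deductible → safe (pays 102); low deductible → risky (pays 49).
Safe: 102 − 35 = 67 ≥ 49 − 0 = 49. Holds regardless of c. ✓
Risky: 49 − 0 ≥ 102 − c, so c ≥ 102 − 49 = 53.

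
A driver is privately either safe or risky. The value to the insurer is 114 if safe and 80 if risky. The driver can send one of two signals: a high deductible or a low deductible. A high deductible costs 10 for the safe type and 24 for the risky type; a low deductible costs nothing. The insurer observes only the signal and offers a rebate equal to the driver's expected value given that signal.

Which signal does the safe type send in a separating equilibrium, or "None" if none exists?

None

Try safe → high deductible, risky → low deductible:
  Under separation the insurer infers type exactly: high deductible → safe (pays 114), low deductible → risky (pays 80).
  Safe: high deductible gives 114 − 10 = 104; low deductible gives 80 − 0 = 80. No deviation. ✓
  Risky: low deductible gives 80 − 0 = 80; high deductible gives 114 − 24 = 90. Would deviate. ✗
Try safe → low deductible, risky → high deductible:
  Under separation the insurer infers type exactly: low deductible → safe (pays 114), high deductible → risky (pays 80).
  Safe: low deductible gives 114 − 0 = 114; high deductible gives 80 − 10 = 70. No deviation. ✓
  Risky: high deductible gives 80 − 24 = 56; low deductible gives 114 − 0 = 114. Would deviate. ✗
Neither assignment is incentive-compatible.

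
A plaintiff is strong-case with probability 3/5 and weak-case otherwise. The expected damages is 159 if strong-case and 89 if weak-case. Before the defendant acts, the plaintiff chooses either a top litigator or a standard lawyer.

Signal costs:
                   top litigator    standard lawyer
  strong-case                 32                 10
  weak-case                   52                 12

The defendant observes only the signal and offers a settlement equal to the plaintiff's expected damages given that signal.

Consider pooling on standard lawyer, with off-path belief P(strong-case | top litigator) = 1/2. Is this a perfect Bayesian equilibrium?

At the pooled signal (standard lawyer) the defendant holds the prior 3/5 and pays 3/5·159 + 2/5·89 = 131. Off-path (top litigator) belief 1/2 gives 1/2·159 + 1/2·89 = 124.
Strong-case: standard lawyer gives 131 − 10 = 121; top litigator gives 124 − 32 = 92. Stays. ✓
Weak-case: standard lawyer gives 131 − 12 = 119; top litigator gives 124 − 52 = 72. Stays. ✓

Yes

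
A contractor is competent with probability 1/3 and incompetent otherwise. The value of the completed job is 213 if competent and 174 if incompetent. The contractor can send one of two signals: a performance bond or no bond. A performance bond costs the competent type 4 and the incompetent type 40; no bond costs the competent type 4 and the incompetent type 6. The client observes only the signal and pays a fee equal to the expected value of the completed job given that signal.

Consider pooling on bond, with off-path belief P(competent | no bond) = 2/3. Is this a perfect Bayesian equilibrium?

No

At the pooled signal (bond) the client holds the prior 1/3 and pays 1/3·213 + 2/3·174 = 187. Off-path (no bond) belief 2/3 gives 2/3·213 + 1/3·174 = 200.
Competent: bond gives 187 − 4 = 183; no bond gives 200 − 4 = 196. Deviates. ✗
Incompetent: bond gives 187 − 40 = 147; no bond gives 200 − 6 = 194. Deviates. ✗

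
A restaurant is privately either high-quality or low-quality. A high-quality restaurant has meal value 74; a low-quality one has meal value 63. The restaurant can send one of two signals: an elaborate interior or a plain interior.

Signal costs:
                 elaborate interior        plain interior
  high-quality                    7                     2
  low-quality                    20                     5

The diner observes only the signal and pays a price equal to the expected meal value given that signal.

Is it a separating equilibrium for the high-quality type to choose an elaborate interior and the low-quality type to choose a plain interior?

Under separation the diner infers type exactly: elaborate interior → high-quality (pays 74), plain interior → low-quality (pays 63).
High-quality: elaborate interior gives 74 − 7 = 67; plain interior gives 63 − 2 = 61. No deviation. ✓
Low-quality: plain interior gives 63 − 5 = 58; elaborate interior gives 74 − 20 = 54. No deviation. ✓
Neither type gains from mimicking the other.

Yes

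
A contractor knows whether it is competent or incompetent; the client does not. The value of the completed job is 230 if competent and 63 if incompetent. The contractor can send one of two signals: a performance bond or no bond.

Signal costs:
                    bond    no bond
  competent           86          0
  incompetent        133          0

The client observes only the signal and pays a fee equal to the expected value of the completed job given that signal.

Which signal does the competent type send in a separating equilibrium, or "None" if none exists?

None

Try competent → bond, incompetent → no bond:
  Under separation the client infers type exactly: bond → competent (pays 230), no bond → incompetent (pays 63).
  Competent: bond gives 230 − 86 = 144; no bond gives 63 − 0 = 63. No deviation. ✓
  Incompetent: no bond gives 63 − 0 = 63; bond gives 230 − 133 = 97. Would deviate. ✗
Try competent → no bond, incompetent → bond:
  Under separation the client infers type exactly: no bond → competent (pays 230), bond → incompetent (pays 63).
  Competent: no bond gives 230 − 0 = 230; bond gives 63 − 86 = -23. No deviation. ✓
  Incompetent: bond gives 63 − 133 = -70; no bond gives 230 − 0 = 230. Would deviate. ✗
Neither assignment is incentive-compatible.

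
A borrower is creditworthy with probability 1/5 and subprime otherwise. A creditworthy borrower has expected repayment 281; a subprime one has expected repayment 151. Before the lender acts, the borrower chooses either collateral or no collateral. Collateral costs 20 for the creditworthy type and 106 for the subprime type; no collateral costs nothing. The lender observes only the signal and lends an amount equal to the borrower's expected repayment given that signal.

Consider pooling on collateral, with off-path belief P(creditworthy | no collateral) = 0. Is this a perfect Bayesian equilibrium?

No

At the pooled signal (collateral) the lender holds the prior 1/5 and pays 1/5·281 + 4/5·151 = 177. Off-path (no collateral) belief 0 gives 0·281 + 1·151 = 151.
Creditworthy: collateral gives 177 − 20 = 157; no collateral gives 151 − 0 = 151. Stays. ✓
Subprime: collateral gives 177 − 106 = 71; no collateral gives 151 − 0 = 151. Deviates. ✗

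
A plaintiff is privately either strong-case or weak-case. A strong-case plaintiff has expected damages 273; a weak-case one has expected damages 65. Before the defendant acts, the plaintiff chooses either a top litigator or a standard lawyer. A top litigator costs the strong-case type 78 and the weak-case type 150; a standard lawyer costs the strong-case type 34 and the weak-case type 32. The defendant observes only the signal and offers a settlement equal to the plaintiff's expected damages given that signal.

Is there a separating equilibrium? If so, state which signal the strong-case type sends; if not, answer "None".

Try strong-case → top litigator, weak-case → standard lawyer:
  Under separation the defendant infers type exactly: top litigator → strong-case (pays 273), standard lawyer → weak-case (pays 65).
  Strong-case: top litigator gives 273 − 78 = 195; standard lawyer gives 65 − 34 = 31. No deviation. ✓
  Weak-case: standard lawyer gives 65 − 32 = 33; top litigator gives 273 − 150 = 123. Would deviate. ✗
Try strong-case → standard lawyer, weak-case → top litigator:
  Under separation the defendant infers type exactly: standard lawyer → strong-case (pays 273), top litigator → weak-case (pays 65).
  Strong-case: standard lawyer gives 273 − 34 = 239; top litigator gives 65 − 78 = -13. No deviation. ✓
  Weak-case: top litigator gives 65 − 150 = -85; standard lawyer gives 273 − 32 = 241. Would deviate. ✗
Neither assignment is incentive-compatible.

None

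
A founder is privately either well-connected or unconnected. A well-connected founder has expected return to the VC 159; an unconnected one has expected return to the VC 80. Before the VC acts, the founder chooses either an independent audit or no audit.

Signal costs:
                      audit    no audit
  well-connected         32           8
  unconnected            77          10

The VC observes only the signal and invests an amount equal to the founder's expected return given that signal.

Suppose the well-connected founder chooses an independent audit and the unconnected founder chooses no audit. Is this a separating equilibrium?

Under separation the VC infers type exactly: audit → well-connected (pays 159), no audit → unconnected (pays 80).
Well-connected: audit gives 159 − 32 = 127; no audit gives 80 − 8 = 72. No deviation. ✓
Unconnected: no audit gives 80 − 10 = 70; audit gives 159 − 77 = 82. Would deviate. ✗

No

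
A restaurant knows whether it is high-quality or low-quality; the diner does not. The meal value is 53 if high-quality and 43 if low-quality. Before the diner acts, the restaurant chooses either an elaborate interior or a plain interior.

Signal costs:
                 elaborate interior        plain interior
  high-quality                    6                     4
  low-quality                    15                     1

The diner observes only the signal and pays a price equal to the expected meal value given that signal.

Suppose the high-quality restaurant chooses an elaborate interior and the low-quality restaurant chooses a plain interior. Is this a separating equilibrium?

Under separation the diner infers type exactly: elaborate interior → high-quality (pays 53), plain interior → low-quality (pays 43).
High-quality: elaborate interior gives 53 − 6 = 47; plain interior gives 43 − 4 = 39. No deviation. ✓
Low-quality: plain interior gives 43 − 1 = 42; elaborate interior gives 53 − 15 = 38. No deviation. ✓
Neither type gains from mimicking the other.

Yes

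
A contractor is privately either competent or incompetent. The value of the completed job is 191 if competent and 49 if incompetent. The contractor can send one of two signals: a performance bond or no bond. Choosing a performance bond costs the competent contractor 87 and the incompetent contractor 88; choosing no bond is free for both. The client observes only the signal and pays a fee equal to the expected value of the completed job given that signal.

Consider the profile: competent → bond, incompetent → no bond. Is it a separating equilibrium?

No

Under separation the client infers type exactly: bond → competent (pays 191), no bond → incompetent (pays 49).
Competent: bond gives 191 − 87 = 104; no bond gives 49 − 0 = 49. No deviation. ✓
Incompetent: no bond gives 49 − 0 = 49; bond gives 191 − 88 = 103. Would deviate. ✗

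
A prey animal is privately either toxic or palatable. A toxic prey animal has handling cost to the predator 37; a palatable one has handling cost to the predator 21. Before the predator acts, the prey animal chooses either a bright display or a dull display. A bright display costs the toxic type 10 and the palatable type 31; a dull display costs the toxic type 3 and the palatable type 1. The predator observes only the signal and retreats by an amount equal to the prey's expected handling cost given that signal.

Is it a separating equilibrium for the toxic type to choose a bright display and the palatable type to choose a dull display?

Under separation the predator infers type exactly: bright display → toxic (pays 37), dull display → palatable (pays 21).
Toxic: bright display gives 37 − 10 = 27; dull display gives 21 − 3 = 18. No deviation. ✓
Palatable: dull display gives 21 − 1 = 20; bright display gives 37 − 31 = 6. No deviation. ✓
Neither type gains from mimicking the other.

Yes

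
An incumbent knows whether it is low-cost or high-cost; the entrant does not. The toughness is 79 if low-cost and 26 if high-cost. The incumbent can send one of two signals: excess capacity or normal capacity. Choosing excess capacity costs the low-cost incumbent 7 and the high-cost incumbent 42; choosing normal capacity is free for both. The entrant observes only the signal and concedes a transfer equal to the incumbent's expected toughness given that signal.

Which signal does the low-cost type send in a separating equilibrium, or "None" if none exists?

None

Try low-cost → excess capacity, high-cost → normal capacity:
  Under separation the entrant infers type exactly: excess capacity → low-cost (pays 79), normal capacity → high-cost (pays 26).
  Low-cost: excess capacity gives 79 − 7 = 72; normal capacity gives 26 − 0 = 26. No deviation. ✓
  High-cost: normal capacity gives 26 − 0 = 26; excess capacity gives 79 − 42 = 37. Would deviate. ✗
Try low-cost → normal capacity, high-cost → excess capacity:
  Under separation the entrant infers type exactly: normal capacity → low-cost (pays 79), excess capacity → high-cost (pays 26).
  Low-cost: normal capacity gives 79 − 0 = 79; excess capacity gives 26 − 7 = 19. No deviation. ✓
  High-cost: excess capacity gives 26 − 42 = -16; normal capacity gives 79 − 0 = 79. Would deviate. ✗
Neither assignment is incentive-compatible.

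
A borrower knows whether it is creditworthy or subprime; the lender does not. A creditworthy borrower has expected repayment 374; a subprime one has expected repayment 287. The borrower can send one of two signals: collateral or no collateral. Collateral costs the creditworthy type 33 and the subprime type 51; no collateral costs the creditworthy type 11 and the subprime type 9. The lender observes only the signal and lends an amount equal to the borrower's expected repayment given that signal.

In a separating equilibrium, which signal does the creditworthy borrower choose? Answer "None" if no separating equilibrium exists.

Try creditworthy → collateral, subprime → no collateral:
  Under separation the lender infers type exactly: collateral → creditworthy (pays 374), no collateral → subprime (pays 287).
  Creditworthy: collateral gives 374 − 33 = 341; no collateral gives 287 − 11 = 276. No deviation. ✓
  Subprime: no collateral gives 287 − 9 = 278; collateral gives 374 − 51 = 323. Would deviate. ✗
Try creditworthy → no collateral, subprime → collateral:
  Under separation the lender infers type exactly: no collateral → creditworthy (pays 374), collateral → subprime (pays 287).
  Creditworthy: no collateral gives 374 − 11 = 363; collateral gives 287 − 33 = 254. No deviation. ✓
  Subprime: collateral gives 287 − 51 = 236; no collateral gives 374 − 9 = 365. Would deviate. ✗
Neither assignment is incentive-compatible.

None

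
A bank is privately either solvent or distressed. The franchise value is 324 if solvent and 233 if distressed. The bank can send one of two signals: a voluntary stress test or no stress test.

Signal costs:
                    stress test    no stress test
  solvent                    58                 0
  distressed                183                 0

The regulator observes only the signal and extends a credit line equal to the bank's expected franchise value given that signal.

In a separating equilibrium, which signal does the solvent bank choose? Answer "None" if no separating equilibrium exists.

Try solvent → stress test, distressed → no stress test:
  If types separate, stress test earns payment 324 and no stress test earns 233.
  Solvent: stress test gives 324 − 58 = 266; no stress test gives 233 − 0 = 233. No deviation. ✓
  Distressed: no stress test gives 233 − 0 = 233; stress test gives 324 − 183 = 141. No deviation. ✓
Both hold — the solvent type sends stress test.

stress test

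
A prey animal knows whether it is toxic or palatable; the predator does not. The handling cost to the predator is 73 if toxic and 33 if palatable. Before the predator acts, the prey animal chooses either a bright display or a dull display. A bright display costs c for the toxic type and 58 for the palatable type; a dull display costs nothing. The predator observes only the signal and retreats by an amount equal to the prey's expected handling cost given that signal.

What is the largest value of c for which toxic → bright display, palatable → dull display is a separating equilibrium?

40

Under separation: bright display → toxic (pays 73); dull display → palatable (pays 33).
Palatable: 33 − 0 = 33 ≥ 73 − 58 = 15. Holds regardless of c. ✓
Toxic: 73 − c ≥ 33 − 0, so c ≤ 73 − 33 = 40.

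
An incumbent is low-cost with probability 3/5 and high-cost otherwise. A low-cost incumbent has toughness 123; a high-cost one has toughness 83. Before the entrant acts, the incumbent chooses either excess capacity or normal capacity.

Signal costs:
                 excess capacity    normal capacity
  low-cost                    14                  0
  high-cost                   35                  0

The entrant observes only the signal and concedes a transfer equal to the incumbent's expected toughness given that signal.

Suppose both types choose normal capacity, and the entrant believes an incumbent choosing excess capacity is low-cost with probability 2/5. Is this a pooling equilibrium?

Yes

At the pooled signal (normal capacity) the entrant holds the prior 3/5 and pays 3/5·123 + 2/5·83 = 107. Off-path (excess capacity) belief 2/5 gives 2/5·123 + 3/5·83 = 99.
Low-cost: normal capacity gives 107 − 0 = 107; excess capacity gives 99 − 14 = 85. Stays. ✓
High-cost: normal capacity gives 107 − 0 = 107; excess capacity gives 99 − 35 = 64. Stays. ✓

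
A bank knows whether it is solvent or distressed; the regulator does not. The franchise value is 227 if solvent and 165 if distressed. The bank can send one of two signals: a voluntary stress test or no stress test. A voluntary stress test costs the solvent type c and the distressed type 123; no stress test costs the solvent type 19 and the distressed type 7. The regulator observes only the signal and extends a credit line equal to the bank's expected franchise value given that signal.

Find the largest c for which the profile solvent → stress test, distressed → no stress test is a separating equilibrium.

Under separation: stress test → solvent (pays 227); no stress test → distressed (pays 165).
Distressed: 165 − 7 = 158 ≥ 227 − 123 = 104. Holds regardless of c. ✓
Solvent: 227 − c ≥ 165 − 19, so c ≤ 227 − 146 = 81.

81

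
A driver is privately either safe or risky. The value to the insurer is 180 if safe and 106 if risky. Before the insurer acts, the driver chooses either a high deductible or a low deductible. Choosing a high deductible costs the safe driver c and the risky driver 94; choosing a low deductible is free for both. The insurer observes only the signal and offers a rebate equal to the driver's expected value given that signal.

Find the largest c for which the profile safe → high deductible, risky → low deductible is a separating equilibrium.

Under separation: high deductible → safe (pays 180); low deductible → risky (pays 106).
Risky: 106 − 0 = 106 ≥ 180 − 94 = 86. Holds regardless of c. ✓
Safe: 180 − c ≥ 106 − 0, so c ≤ 180 − 106 = 74.

74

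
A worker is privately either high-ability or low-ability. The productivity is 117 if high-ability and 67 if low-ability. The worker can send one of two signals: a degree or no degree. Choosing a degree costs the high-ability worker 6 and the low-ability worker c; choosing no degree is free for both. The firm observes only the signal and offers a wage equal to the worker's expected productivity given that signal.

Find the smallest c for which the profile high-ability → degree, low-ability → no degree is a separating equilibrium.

Under separation: degree → high-ability (pays 117); no degree → low-ability (pays 67).
High-ability: 117 − 6 = 111 ≥ 67 − 0 = 67. Holds regardless of c. ✓
Low-ability: 67 − 0 ≥ 117 − c, so c ≥ 117 − 67 = 50.

50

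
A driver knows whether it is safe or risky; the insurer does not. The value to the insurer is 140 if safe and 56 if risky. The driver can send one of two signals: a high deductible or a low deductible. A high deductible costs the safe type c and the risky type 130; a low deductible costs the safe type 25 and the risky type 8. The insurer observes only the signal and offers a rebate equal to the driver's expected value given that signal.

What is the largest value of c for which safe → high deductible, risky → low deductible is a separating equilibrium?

Under separation: high deductible → safe (pays 140); low deductible → risky (pays 56).
Risky: 56 − 8 = 48 ≥ 140 − 130 = 10. Holds regardless of c. ✓
Safe: 140 − c ≥ 56 − 25, so c ≤ 140 − 31 = 109.

109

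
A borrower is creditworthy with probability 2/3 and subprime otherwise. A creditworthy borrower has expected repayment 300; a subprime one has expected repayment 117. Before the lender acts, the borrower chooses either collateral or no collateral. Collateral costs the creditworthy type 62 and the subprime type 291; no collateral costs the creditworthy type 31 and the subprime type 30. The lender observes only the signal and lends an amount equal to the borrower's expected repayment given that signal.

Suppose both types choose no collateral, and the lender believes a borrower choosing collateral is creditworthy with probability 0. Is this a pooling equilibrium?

Yes

On the equilibrium path (no collateral) the lender holds the prior 2/3 and pays 2/3·300 + 1/3·117 = 239. Off-path (collateral) belief 0 gives 0·300 + 1·117 = 117.
Creditworthy: no collateral gives 239 − 31 = 208; collateral gives 117 − 62 = 55. Stays. ✓
Subprime: no collateral gives 239 − 30 = 209; collateral gives 117 − 291 = -174. Stays. ✓
Beliefs are Bayes-consistent on-path and both types best-respond.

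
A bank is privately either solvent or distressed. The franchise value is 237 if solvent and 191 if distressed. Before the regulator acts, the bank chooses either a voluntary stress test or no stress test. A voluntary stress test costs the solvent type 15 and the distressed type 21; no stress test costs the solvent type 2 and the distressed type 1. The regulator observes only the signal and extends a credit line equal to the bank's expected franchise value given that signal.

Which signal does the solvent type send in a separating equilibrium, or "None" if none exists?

None

Try solvent → stress test, distressed → no stress test:
  Under separation the regulator infers type exactly: stress test → solvent (pays 237), no stress test → distressed (pays 191).
  Solvent: stress test gives 237 − 15 = 222; no stress test gives 191 − 2 = 189. No deviation. ✓
  Distressed: no stress test gives 191 − 1 = 190; stress test gives 237 − 21 = 216. Would deviate. ✗
Try solvent → no stress test, distressed → stress test:
  Under separation the regulator infers type exactly: no stress test → solvent (pays 237), stress test → distressed (pays 191).
  Solvent: no stress test gives 237 − 2 = 235; stress test gives 191 − 15 = 176. No deviation. ✓
  Distressed: stress test gives 191 − 21 = 170; no stress test gives 237 − 1 = 236. Would deviate. ✗
Neither assignment is incentive-compatible.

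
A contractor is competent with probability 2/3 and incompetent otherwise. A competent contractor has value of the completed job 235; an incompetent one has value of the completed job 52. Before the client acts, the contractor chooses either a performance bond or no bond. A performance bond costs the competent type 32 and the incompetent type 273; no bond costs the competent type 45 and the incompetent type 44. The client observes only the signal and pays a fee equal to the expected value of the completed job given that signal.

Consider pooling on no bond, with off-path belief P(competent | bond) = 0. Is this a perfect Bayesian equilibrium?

Yes

At the pooled signal (no bond) the client holds the prior 2/3 and pays 2/3·235 + 1/3·52 = 174. Off-path (bond) belief 0 gives 0·235 + 1·52 = 52.
Competent: no bond gives 174 − 45 = 129; bond gives 52 − 32 = 20. Stays. ✓
Incompetent: no bond gives 174 − 44 = 130; bond gives 52 − 273 = -221. Stays. ✓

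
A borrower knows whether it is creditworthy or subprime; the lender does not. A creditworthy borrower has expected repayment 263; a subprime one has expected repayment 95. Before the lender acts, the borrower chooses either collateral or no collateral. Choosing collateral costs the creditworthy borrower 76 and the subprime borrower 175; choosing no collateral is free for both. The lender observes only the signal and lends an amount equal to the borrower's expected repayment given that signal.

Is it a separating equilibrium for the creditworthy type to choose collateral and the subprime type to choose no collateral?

Yes

Under separation the lender infers type exactly: collateral → creditworthy (pays 263), no collateral → subprime (pays 95).
Creditworthy: collateral gives 263 − 76 = 187; no collateral gives 95 − 0 = 95. No deviation. ✓
Subprime: no collateral gives 95 − 0 = 95; collateral gives 263 − 175 = 88. No deviation. ✓
Both incentive constraints hold.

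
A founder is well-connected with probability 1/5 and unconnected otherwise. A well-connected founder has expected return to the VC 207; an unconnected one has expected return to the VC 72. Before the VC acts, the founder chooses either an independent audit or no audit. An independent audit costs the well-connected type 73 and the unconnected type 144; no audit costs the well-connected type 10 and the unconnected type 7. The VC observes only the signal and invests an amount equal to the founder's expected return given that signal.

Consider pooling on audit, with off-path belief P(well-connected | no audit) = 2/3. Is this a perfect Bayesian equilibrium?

No

On the equilibrium path (audit) the VC holds the prior 1/5 and pays 1/5·207 + 4/5·72 = 99. Off-path (no audit) belief 2/3 gives 2/3·207 + 1/3·72 = 162.
Well-connected: audit gives 99 − 73 = 26; no audit gives 162 − 10 = 152. Deviates. ✗
Unconnected: audit gives 99 − 144 = -45; no audit gives 162 − 7 = 155. Deviates. ✗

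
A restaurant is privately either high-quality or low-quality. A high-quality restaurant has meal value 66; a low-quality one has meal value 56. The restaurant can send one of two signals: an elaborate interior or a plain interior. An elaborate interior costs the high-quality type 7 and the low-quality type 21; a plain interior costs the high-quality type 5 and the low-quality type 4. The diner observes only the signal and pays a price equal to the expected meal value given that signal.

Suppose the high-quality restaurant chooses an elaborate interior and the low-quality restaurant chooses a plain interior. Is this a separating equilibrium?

Yes

Under separation the diner infers type exactly: elaborate interior → high-quality (pays 66), plain interior → low-quality (pays 56).
High-quality: elaborate interior gives 66 − 7 = 59; plain interior gives 56 − 5 = 51. No deviation. ✓
Low-quality: plain interior gives 56 − 4 = 52; elaborate interior gives 66 − 21 = 45. No deviation. ✓
Both incentive constraints hold.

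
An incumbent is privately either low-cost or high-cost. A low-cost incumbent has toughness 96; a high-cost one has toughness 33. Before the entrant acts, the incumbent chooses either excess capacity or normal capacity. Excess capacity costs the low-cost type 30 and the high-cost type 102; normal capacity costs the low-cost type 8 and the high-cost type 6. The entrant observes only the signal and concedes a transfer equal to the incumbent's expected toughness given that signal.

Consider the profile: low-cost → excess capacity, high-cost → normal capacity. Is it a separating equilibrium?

If types separate, excess capacity earns payment 96 and normal capacity earns 33.
Low-cost: excess capacity gives 96 − 30 = 66; normal capacity gives 33 − 8 = 25. No deviation. ✓
High-cost: normal capacity gives 33 − 6 = 27; excess capacity gives 96 − 102 = -6. No deviation. ✓
Both incentive constraints hold.

Yes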